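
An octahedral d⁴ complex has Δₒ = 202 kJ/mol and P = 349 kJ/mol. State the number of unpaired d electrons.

4

Since Δₒ = 202 kJ/mol < P = 349 kJ/mol, the complex adopts the high-spin configuration.
Configuration: t₂g³ eg¹.
Unpaired electrons: 4.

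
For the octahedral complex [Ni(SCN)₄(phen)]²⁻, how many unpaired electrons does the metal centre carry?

Ligand charges: 4×(-1) from SCN⁻ and 1×(+0) from phen sum to -4; with overall charge -2, Ni is +2.
Ni sits in group 10; removing 2 electrons leaves Ni²⁺ with 10 − 2 = 8 d electrons.
Configuration: t₂g⁶ eg², giving 2 unpaired electrons.

2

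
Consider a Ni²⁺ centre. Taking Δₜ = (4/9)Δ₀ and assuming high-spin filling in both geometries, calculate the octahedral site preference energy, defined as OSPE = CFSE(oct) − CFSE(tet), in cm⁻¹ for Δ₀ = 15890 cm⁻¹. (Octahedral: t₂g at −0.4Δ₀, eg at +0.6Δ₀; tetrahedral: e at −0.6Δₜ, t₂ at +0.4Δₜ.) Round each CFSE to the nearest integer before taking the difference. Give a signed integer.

-13418

Ni sits in group 10; removing 2 electrons leaves Ni²⁺ with 10 − 2 = 8 d electrons.
Octahedral high-spin t2g^6 e_g^2: CFSE = -1.2 × 15890 = -19068 cm⁻¹.
Tetrahedral: e^4 t2^4, CFSE = 4(−0.6) + 4(+0.4) = -0.8Δₜ = -0.8 × (4/9) × 15890 = -5650 cm⁻¹.
OSPE = CFSE(oct) − CFSE(tet) = -19068 − (-5650) = -13418 cm⁻¹.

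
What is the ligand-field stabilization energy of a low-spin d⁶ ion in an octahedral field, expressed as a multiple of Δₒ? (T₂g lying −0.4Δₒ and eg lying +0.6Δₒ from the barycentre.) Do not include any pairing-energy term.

-2.4 Δₒ

Configuration: t₂g⁶ eg⁰.
CFSE = 6(-0.4Δₒ) + 0(0.6Δₒ) = -2.4Δₒ + 0.0Δₒ = -2.4Δₒ.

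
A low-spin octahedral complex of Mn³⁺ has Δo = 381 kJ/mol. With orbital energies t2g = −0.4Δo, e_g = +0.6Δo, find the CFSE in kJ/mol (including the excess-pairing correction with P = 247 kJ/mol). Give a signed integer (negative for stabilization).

-363

Group 7 minus oxidation state +3 gives a d⁴ configuration for Mn³⁺.
Electron filling gives t2g^4 e_g^0.
CFSE(orbital) = 4×(-0.4Δo) + 0×(0.6Δo) = -1.6Δo; with Δo = 381 kJ/mol that is -610 kJ/mol.
High-spin d⁴ would be t2g^3 e_g^1 with 0 pairs; low-spin has 1, so 1 excess pair costs +1P = +247 kJ/mol.
Combining: -610 + 247 = -363 kJ/mol.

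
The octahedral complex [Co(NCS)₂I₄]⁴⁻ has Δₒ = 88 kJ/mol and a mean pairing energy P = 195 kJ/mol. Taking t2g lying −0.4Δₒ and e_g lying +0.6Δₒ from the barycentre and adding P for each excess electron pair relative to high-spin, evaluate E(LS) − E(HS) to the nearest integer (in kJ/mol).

107

Ligand charges: 2×(-1) from NCS⁻ and 4×(-1) from I⁻ sum to -6; with overall charge -4, Co is +2.
Co²⁺: group 9, so d-count = 9 − 2 = 7.
High-spin: t2g^5 e_g^2, CFSE = -0.8Δₒ = -70 kJ/mol.
Low-spin t2g^6 e_g^1 gives -1.8Δₒ = -158 kJ/mol, but forming 1 extra pair costs 1P = 195 kJ/mol, so E(LS) = -158 + 195 = 37 kJ/mol.
E(LS) − E(HS) = 37 − (-70) = 107 kJ/mol.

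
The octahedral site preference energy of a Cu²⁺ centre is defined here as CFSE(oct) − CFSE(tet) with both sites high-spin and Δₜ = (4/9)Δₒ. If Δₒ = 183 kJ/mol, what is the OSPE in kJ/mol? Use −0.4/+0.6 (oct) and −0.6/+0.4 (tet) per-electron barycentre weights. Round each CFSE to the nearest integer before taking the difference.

Cu²⁺: group 11, so d-count = 11 − 2 = 9.
Octahedral high-spin t2g^6 e_g^3: CFSE = -0.6 × 183 = -110 kJ/mol.
Tetrahedral: e^4 t2^5, CFSE = 4(−0.6) + 5(+0.4) = -0.4Δₜ = -0.4 × (4/9) × 183 = -33 kJ/mol.
OSPE = CFSE(oct) − CFSE(tet) = -110 − (-33) = -77 kJ/mol.

-77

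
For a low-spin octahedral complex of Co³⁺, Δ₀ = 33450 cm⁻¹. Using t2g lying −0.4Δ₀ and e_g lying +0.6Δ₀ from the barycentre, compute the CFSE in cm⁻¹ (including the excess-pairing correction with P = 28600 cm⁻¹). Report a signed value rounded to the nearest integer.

-23080

Co³⁺: group 9, so d-count = 9 − 3 = 6.
Electron filling gives t2g^6 e_g^0.
Orbital CFSE = 6(-0.4) + 0(0.6) = -2.4Δ₀ = -2.4 × 33450 = -80280 cm⁻¹.
Pairing penalty: 3 pairs vs 1 in the high-spin reference → 2 extra × P = 57200 cm⁻¹.
Combining: -80280 + 57200 = -23080 cm⁻¹.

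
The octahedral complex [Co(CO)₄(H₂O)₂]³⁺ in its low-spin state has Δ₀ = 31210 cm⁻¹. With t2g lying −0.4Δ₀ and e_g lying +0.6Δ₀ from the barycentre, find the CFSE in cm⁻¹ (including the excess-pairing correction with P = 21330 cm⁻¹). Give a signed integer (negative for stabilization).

-32244

Ligand charges: 4×(+0) from CO and 2×(+0) from H₂O sum to +0; with overall charge +3, Co is +3.
Co³⁺: group 9, so d-count = 9 − 3 = 6.
The d⁶ electrons fill as t2g^6 e_g^0.
Orbital CFSE = 6(-0.4) + 0(0.6) = -2.4Δ₀ = -2.4 × 31210 = -74904 cm⁻¹.
Pairing penalty: 3 pairs vs 1 in the high-spin reference → 2 extra × P = 42660 cm⁻¹.
Combining: -74904 + 42660 = -32244 cm⁻¹.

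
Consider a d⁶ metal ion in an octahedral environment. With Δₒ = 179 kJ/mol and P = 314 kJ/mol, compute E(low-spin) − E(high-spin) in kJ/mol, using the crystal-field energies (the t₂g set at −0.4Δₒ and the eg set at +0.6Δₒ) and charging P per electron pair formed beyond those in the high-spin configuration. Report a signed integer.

High-spin: t₂g⁴ eg², CFSE = -0.4Δₒ = -72 kJ/mol.
Low-spin: t₂g⁶ eg⁰, orbital CFSE = -2.4Δₒ = -430 kJ/mol; plus 2 excess pairs × P = +628 kJ/mol; total 198 kJ/mol.
The difference is 198 − (-72) = 270 kJ/mol, so high-spin lies lower.

270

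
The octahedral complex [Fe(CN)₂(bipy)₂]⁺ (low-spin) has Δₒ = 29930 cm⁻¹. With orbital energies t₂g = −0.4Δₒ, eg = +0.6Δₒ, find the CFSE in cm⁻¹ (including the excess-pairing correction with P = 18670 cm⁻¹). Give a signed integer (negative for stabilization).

Ligand charges: 2×(-1) from CN⁻ and 2×(+0) from bipy sum to -2; with overall charge +1, Fe is +3.
Fe sits in group 8; removing 3 electrons leaves Fe³⁺ with 8 − 3 = 5 d electrons.
Electron filling gives t₂g⁵ eg⁰.
CFSE(orbital) = 5×(-0.4Δₒ) + 0×(0.6Δₒ) = -2.0Δₒ; with Δₒ = 29930 cm⁻¹ that is -59860 cm⁻¹.
Pairing penalty: 2 pairs vs 0 in the high-spin reference → 2 extra × P = 37340 cm⁻¹.
Combining: -59860 + 37340 = -22520 cm⁻¹.

-22520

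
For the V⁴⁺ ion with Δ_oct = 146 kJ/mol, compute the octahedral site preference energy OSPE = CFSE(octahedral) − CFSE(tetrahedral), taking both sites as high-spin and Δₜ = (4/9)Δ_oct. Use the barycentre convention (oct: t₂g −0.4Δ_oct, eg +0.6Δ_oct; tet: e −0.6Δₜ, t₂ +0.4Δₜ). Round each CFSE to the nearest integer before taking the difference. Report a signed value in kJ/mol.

V⁴⁺: group 5, so d-count = 5 − 4 = 1.
Octahedral high-spin t₂g¹ eg⁰: CFSE = -0.4 × 146 = -58 kJ/mol.
In a tetrahedral site the filling is e¹ t₂⁰: CFSE(tet) = -0.6Δₜ = -0.6 × (4/9)(146) = -39 kJ/mol.
Subtracting, OSPE = -58 − (-39) = -19 kJ/mol.

-19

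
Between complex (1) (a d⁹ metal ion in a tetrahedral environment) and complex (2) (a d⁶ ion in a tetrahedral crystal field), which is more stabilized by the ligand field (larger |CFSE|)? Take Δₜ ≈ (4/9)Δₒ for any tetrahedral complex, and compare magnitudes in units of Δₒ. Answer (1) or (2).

(2)

(1): With tetrahedral geometry the complex is necessarily high-spin; e⁴ t₂⁵, CFSE = -0.4Δₜ ≈ -0.18Δₒ.
(2): Tetrahedral fields are weak (Δₜ ≈ 4/9 Δₒ), so electrons fill high-spin; e³ t₂³, CFSE = -0.6Δₜ ≈ -0.27Δₒ.
So (2) has the larger |CFSE|.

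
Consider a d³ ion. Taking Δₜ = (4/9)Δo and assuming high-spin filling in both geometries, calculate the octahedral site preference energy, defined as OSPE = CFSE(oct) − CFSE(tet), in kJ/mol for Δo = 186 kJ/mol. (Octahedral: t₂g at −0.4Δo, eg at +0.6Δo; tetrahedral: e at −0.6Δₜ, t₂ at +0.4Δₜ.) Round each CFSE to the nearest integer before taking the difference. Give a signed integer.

Octahedral high-spin t₂g³ eg⁰: CFSE = -1.2 × 186 = -223 kJ/mol.
In a tetrahedral site the filling is e² t₂¹: CFSE(tet) = -0.8Δₜ = -0.8 × (4/9)(186) = -66 kJ/mol.
OSPE = -223 − (-66) = -157 kJ/mol.

-157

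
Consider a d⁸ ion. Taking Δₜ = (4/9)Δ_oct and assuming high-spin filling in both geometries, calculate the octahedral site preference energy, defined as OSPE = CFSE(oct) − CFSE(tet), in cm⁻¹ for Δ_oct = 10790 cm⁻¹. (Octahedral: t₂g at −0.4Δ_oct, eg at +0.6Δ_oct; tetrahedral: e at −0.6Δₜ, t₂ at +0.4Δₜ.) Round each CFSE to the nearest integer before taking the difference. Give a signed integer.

In an octahedral site d⁸ (HS) is t₂g⁶ eg², giving CFSE(oct) = -1.2Δ_oct = -12948 cm⁻¹.
In a tetrahedral site the filling is e⁴ t₂⁴: CFSE(tet) = -0.8Δₜ = -0.8 × (4/9)(10790) = -3836 cm⁻¹.
OSPE = -12948 − (-3836) = -9112 cm⁻¹.

-9112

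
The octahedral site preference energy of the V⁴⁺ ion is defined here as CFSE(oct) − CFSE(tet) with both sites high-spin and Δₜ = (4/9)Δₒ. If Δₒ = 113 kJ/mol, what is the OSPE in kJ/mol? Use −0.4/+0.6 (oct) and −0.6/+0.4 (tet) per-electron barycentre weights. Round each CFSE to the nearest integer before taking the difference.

-15

V is in group 5, so V⁴⁺ is d¹ (5 − 4 = 1).
Octahedral (high-spin): t₂g¹ eg⁰, CFSE = 1(−0.4) + 0(+0.6) = -0.4Δₒ = -0.4 × 113 = -45 kJ/mol.
Tetrahedral e¹ t₂⁰ gives -0.6Δₜ = -0.6 × (4/9) × 113 = -30 kJ/mol.
OSPE = CFSE(oct) − CFSE(tet) = -45 − (-30) = -15 kJ/mol.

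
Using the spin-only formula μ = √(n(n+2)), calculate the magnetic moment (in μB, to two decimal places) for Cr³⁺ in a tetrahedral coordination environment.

3.87 μB

Cr is in group 6, so Cr³⁺ is d³ (6 − 3 = 3).
Tetrahedral splitting is small, so the complex is high-spin.
Configuration: e² t₂¹ → 3 unpaired electrons.
μ(spin-only) = √[3(3+2)] = √15 ≈ 3.87 μB.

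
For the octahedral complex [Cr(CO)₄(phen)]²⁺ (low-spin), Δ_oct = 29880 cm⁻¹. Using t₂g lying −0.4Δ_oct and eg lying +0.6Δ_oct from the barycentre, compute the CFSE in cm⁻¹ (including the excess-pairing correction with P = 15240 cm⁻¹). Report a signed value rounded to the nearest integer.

-32568

Ligand charges: 4×(+0) from CO and 1×(+0) from phen sum to +0; with overall charge +2, Cr is +2.
Cr²⁺: group 6, so d-count = 6 − 2 = 4.
Electron filling gives t₂g⁴ eg⁰.
The orbital stabilization is -1.6Δ_oct = -1.6 × 29880 = -47808 cm⁻¹.
Pairing penalty: 1 pair vs 0 in the high-spin reference → 1 extra × P = 15240 cm⁻¹.
Overall CFSE = -47808 + 15240 = -32568 cm⁻¹.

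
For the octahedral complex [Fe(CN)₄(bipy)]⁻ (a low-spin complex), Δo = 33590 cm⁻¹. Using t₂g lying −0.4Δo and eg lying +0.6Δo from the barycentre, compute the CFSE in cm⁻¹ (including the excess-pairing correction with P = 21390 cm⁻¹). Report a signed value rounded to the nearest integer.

Ligand charges: 4×(-1) from CN⁻ and 1×(+0) from bipy sum to -4; with overall charge -1, Fe is +3.
Fe³⁺: group 8, so d-count = 8 − 3 = 5.
The d⁵ electrons fill as t₂g⁵ eg⁰.
CFSE(orbital) = 5×(-0.4Δo) + 0×(0.6Δo) = -2.0Δo; with Δo = 33590 cm⁻¹ that is -67180 cm⁻¹.
High-spin d⁵ would be t₂g³ eg² with 0 pairs; low-spin has 2, so 2 excess pairs cost +2P = +42780 cm⁻¹.
Net CFSE = -67180 + 42780 = -24400 cm⁻¹.

-24400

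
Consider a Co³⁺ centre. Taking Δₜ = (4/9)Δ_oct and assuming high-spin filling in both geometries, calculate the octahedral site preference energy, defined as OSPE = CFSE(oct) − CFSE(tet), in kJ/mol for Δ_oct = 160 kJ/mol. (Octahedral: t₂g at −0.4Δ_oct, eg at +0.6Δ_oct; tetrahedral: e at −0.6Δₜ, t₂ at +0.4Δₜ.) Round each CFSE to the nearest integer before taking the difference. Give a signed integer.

Group 9 minus oxidation state +3 gives a d⁶ configuration for Co³⁺.
Octahedral (high-spin): t2g^4 e_g^2, CFSE = 4(−0.4) + 2(+0.6) = -0.4Δ_oct = -0.4 × 160 = -64 kJ/mol.
Tetrahedral: e^3 t2^3, CFSE = 3(−0.6) + 3(+0.4) = -0.6Δₜ = -0.6 × (4/9) × 160 = -43 kJ/mol.
OSPE = -64 − (-43) = -21 kJ/mol.

-21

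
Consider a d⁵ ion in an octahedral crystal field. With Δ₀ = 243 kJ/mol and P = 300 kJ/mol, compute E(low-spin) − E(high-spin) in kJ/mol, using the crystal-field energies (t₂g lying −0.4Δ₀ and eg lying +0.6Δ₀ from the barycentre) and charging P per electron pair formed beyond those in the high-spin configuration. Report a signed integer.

High-spin: t₂g³ eg², CFSE = 0.0Δ₀ = 0 kJ/mol.
For low-spin the configuration is t₂g⁵ eg⁰: orbital energy -2.0 × 243 = -486 kJ/mol, and 2 additional pairs relative to high-spin add 600 kJ/mol, giving 114 kJ/mol.
The difference is 114 − (0) = 114 kJ/mol, so high-spin lies lower.

114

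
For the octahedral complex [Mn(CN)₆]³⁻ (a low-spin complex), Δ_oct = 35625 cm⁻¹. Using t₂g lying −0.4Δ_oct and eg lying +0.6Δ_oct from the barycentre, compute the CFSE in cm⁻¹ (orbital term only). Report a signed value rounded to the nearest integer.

Each CN⁻ contributes -1; 6 × (-1) = -6. With overall charge -3, Mn is in the +3 oxidation state.
Mn sits in group 7; removing 3 electrons leaves Mn³⁺ with 7 − 3 = 4 d electrons.
Configuration: t₂g⁴ eg⁰.
The orbital stabilization is -1.6Δ_oct = -1.6 × 35625 = -57000 cm⁻¹.

-57000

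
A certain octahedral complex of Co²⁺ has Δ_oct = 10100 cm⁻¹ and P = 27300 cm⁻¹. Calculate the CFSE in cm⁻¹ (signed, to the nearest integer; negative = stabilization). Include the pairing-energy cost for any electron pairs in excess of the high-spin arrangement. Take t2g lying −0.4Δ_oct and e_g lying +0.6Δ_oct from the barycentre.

Co sits in group 9; removing 2 electrons leaves Co²⁺ with 9 − 2 = 7 d electrons.
Here Δ_oct < P (10100 < 27300), so the high-spin state is favoured.
Filling d⁷ accordingly: t2g^5 e_g^2.
Orbital CFSE = -0.8Δ_oct = -0.8 × 10100 = -8080 cm⁻¹.
High-spin has no excess pairs, so no pairing correction applies.

-8080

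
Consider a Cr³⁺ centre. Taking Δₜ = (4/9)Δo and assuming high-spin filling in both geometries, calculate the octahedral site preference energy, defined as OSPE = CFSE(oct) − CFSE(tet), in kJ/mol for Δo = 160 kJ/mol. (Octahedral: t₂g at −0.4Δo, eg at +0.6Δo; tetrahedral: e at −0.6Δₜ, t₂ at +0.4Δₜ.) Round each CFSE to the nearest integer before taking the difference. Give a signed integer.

-135

Cr is in group 6, so Cr³⁺ is d³ (6 − 3 = 3).
In an octahedral site d³ (HS) is t2g^3 e_g^0, giving CFSE(oct) = -1.2Δo = -192 kJ/mol.
Tetrahedral: e^2 t2^1, CFSE = 2(−0.6) + 1(+0.4) = -0.8Δₜ = -0.8 × (4/9) × 160 = -57 kJ/mol.
OSPE = -192 − (-57) = -135 kJ/mol.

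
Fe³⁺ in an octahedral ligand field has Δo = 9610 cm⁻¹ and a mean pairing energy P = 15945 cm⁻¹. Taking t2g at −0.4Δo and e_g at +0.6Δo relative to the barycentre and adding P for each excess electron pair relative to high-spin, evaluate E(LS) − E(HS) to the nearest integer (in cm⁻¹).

12670

Fe sits in group 8; removing 3 electrons leaves Fe³⁺ with 8 − 3 = 5 d electrons.
High-spin: t2g^3 e_g^2, CFSE = 0.0Δo = 0 cm⁻¹.
For low-spin the configuration is t2g^5 e_g^0: orbital energy -2.0 × 9610 = -19220 cm⁻¹, and 2 additional pairs relative to high-spin add 31890 cm⁻¹, giving 12670 cm⁻¹.
E(LS) − E(HS) = 12670 − (0) = 12670 cm⁻¹.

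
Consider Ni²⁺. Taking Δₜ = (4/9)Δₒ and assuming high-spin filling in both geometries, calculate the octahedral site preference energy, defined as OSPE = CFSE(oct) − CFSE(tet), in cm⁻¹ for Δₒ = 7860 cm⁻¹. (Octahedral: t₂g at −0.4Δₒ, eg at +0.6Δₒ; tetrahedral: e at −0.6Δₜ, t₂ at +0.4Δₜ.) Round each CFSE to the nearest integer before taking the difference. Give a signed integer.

Ni²⁺: group 10, so d-count = 10 − 2 = 8.
In an octahedral site d⁸ (HS) is t2g^6 e_g^2, giving CFSE(oct) = -1.2Δₒ = -9432 cm⁻¹.
Tetrahedral e^4 t2^4 gives -0.8Δₜ = -0.8 × (4/9) × 7860 = -2795 cm⁻¹.
Subtracting, OSPE = -9432 − (-2795) = -6637 cm⁻¹.

-6637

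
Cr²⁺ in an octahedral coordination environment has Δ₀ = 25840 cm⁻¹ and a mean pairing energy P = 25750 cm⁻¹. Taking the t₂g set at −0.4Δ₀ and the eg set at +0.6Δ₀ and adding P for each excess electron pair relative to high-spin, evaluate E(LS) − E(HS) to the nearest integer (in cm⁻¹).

-90

Group 6 minus oxidation state +2 gives a d⁴ configuration for Cr²⁺.
High-spin d⁴ fills as t₂g³ eg¹ with CFSE 3(−0.4) + 1(+0.6) = -0.6Δ₀ = -15504 cm⁻¹.
Low-spin: t₂g⁴ eg⁰, orbital CFSE = -1.6Δ₀ = -41344 cm⁻¹; plus 1 excess pair × P = +25750 cm⁻¹; total -15594 cm⁻¹.
E(LS) − E(HS) = -15594 − (-15504) = -90 cm⁻¹.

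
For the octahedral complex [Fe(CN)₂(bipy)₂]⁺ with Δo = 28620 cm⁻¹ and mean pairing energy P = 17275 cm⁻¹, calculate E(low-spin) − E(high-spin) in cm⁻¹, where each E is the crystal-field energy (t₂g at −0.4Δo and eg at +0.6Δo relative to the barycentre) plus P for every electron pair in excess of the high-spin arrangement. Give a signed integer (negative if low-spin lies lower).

-22690

Ligand charges: 2×(-1) from CN⁻ and 2×(+0) from bipy sum to -2; with overall charge +1, Fe is +3.
Fe is in group 8, so Fe³⁺ is d⁵ (8 − 3 = 5).
High-spin: t₂g³ eg², CFSE = 0.0Δo = 0 cm⁻¹.
Low-spin t₂g⁵ eg⁰ gives -2.0Δo = -57240 cm⁻¹, but forming 2 extra pairs costs 2P = 34550 cm⁻¹, so E(LS) = -57240 + 34550 = -22690 cm⁻¹.
The difference is -22690 − (0) = -22690 cm⁻¹, so low-spin lies lower.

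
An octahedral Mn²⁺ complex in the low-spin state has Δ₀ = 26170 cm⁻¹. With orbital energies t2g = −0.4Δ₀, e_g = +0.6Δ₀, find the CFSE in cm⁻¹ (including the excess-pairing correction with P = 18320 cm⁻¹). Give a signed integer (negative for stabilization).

-15700

Mn²⁺: group 7, so d-count = 7 − 2 = 5.
Configuration: t2g^5 e_g^0.
The orbital stabilization is -2.0Δ₀ = -2.0 × 26170 = -52340 cm⁻¹.
High-spin d⁵ would be t2g^3 e_g^2 with 0 pairs; low-spin has 2, so 2 excess pairs cost +2P = +36640 cm⁻¹.
Net CFSE = -52340 + 36640 = -15700 cm⁻¹.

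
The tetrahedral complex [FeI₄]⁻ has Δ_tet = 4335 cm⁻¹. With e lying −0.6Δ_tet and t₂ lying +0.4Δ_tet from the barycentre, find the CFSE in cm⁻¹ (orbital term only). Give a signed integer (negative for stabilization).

Each I⁻ contributes -1; 4 × (-1) = -4. With overall charge -1, Fe is in the +3 oxidation state.
Group 8 minus oxidation state +3 gives a d⁵ configuration for Fe³⁺.
With tetrahedral geometry the complex is necessarily high-spin.
Configuration: e² t₂³.
Orbital CFSE = 2(-0.6) + 3(0.4) = 0.0Δ_tet = 0.0 × 4335 = 0 cm⁻¹.

0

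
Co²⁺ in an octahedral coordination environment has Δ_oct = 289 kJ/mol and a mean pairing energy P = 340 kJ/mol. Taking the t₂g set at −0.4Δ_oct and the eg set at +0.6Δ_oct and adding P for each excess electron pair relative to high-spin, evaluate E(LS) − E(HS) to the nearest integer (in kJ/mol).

51

Co sits in group 9; removing 2 electrons leaves Co²⁺ with 9 − 2 = 7 d electrons.
High-spin d⁷ fills as t₂g⁵ eg² with CFSE 5(−0.4) + 2(+0.6) = -0.8Δ_oct = -231 kJ/mol.
Low-spin t₂g⁶ eg¹ gives -1.8Δ_oct = -520 kJ/mol, but forming 1 extra pair costs 1P = 340 kJ/mol, so E(LS) = -520 + 340 = -180 kJ/mol.
E(LS) − E(HS) = -180 − (-231) = 51 kJ/mol.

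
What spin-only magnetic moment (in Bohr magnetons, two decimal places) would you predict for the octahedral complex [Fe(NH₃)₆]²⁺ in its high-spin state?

NH₃ is neutral, so the +2 overall charge sits on Fe: oxidation state +2.
Group 8 minus oxidation state +2 gives a d⁶ configuration for Fe²⁺.
Configuration: t₂g⁴ eg² → 4 unpaired electrons.
μ(spin-only) = √[4(4+2)] = √24 ≈ 4.90 Bohr magnetons.

4.90 Bohr magnetons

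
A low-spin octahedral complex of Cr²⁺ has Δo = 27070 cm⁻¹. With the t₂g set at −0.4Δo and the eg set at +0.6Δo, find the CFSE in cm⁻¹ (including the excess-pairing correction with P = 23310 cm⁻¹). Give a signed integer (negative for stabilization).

-20002

Group 6 minus oxidation state +2 gives a d⁴ configuration for Cr²⁺.
Electron filling gives t₂g⁴ eg⁰.
CFSE(orbital) = 4×(-0.4Δo) + 0×(0.6Δo) = -1.6Δo; with Δo = 27070 cm⁻¹ that is -43312 cm⁻¹.
High-spin d⁴ would be t₂g³ eg¹ with 0 pairs; low-spin has 1, so 1 excess pair costs +1P = +23310 cm⁻¹.
Combining: -43312 + 23310 = -20002 cm⁻¹.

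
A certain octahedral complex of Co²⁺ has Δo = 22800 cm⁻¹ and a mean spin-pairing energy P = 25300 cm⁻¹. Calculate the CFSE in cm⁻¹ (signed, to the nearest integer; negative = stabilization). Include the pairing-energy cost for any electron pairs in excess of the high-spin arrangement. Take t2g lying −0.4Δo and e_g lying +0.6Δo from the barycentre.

Co is in group 9, so Co²⁺ is d⁷ (9 − 2 = 7).
Since Δo = 22800 cm⁻¹ < P = 25300 cm⁻¹, the complex adopts the high-spin configuration.
That gives t2g^5 e_g^2.
Orbital CFSE = -0.8Δo = -0.8 × 22800 = -18240 cm⁻¹.
High-spin has no excess pairs, so no pairing correction applies.

-18240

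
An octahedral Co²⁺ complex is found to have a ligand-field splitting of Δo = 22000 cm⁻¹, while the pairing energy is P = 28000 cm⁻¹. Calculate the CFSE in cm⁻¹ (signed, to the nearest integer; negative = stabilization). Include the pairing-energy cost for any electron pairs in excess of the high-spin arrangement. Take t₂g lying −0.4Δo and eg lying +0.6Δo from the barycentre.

-17600

Co²⁺: group 9, so d-count = 9 − 2 = 7.
Here Δo < P (22000 < 28000), so the high-spin state is favoured.
Configuration: t₂g⁵ eg².
Orbital CFSE = -0.8Δo = -0.8 × 22000 = -17600 cm⁻¹.
High-spin has no excess pairs, so no pairing correction applies.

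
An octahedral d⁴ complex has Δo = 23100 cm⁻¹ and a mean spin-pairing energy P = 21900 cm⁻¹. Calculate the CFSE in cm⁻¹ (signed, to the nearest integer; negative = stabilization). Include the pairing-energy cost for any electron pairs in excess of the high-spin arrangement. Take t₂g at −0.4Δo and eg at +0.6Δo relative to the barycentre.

With Δo > P the complex is low-spin.
Configuration: t₂g⁴ eg⁰.
Orbital CFSE = -1.6Δo = -1.6 × 23100 = -36960 cm⁻¹.
Excess pairs vs high-spin: 1 − 0 = 1; pairing cost = +21900 cm⁻¹.
Net CFSE = -36960 + 21900 = -15060 cm⁻¹.

-15060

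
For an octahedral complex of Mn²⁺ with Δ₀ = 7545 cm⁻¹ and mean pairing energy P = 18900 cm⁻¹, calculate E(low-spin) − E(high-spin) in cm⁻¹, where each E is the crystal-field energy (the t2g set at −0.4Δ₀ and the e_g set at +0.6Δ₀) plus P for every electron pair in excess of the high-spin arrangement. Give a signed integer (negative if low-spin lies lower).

22710

Mn²⁺: group 7, so d-count = 7 − 2 = 5.
High-spin: t2g^3 e_g^2, CFSE = 0.0Δ₀ = 0 cm⁻¹.
For low-spin the configuration is t2g^5 e_g^0: orbital energy -2.0 × 7545 = -15090 cm⁻¹, and 2 additional pairs relative to high-spin add 37800 cm⁻¹, giving 22710 cm⁻¹.
Thus E(LS) − E(HS) = 22710 cm⁻¹.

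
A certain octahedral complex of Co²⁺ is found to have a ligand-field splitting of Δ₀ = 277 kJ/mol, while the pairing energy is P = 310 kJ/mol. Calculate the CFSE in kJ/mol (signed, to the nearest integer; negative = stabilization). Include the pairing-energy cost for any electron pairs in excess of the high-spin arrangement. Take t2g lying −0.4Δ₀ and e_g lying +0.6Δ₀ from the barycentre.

-222

Co²⁺: group 9, so d-count = 9 − 2 = 7.
With Δ₀ < P the complex is high-spin.
Filling d⁷ accordingly: t2g^5 e_g^2.
Orbital CFSE = -0.8Δ₀ = -0.8 × 277 = -222 kJ/mol.
High-spin has no excess pairs, so no pairing correction applies.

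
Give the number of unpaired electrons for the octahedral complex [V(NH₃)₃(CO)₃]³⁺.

Ligand charges: 3×(+0) from NH₃ and 3×(+0) from CO sum to +0; with overall charge +3, V is +3.
V sits in group 5; removing 3 electrons leaves V³⁺ with 5 − 3 = 2 d electrons.
Configuration: t₂g² eg⁰, giving 2 unpaired electrons.

2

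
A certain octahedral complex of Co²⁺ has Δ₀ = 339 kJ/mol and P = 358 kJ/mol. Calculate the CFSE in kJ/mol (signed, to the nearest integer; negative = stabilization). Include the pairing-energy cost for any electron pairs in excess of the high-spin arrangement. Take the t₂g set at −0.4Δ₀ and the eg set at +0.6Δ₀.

-271

Group 9 minus oxidation state +2 gives a d⁷ configuration for Co²⁺.
Since Δ₀ = 339 kJ/mol < P = 358 kJ/mol, the complex adopts the high-spin configuration.
Filling d⁷ accordingly: t₂g⁵ eg².
Orbital CFSE = -0.8Δ₀ = -0.8 × 339 = -271 kJ/mol.
High-spin has no excess pairs, so no pairing correction applies.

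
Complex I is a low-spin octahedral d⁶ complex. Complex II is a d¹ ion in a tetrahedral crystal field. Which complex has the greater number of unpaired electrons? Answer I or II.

II

I: t2g^6 e_g^0 → 0 unpaired.
II: Tetrahedral splitting is small, so the complex is high-spin; e¹ t₂⁰ → 1 unpaired.
So II has more unpaired electrons.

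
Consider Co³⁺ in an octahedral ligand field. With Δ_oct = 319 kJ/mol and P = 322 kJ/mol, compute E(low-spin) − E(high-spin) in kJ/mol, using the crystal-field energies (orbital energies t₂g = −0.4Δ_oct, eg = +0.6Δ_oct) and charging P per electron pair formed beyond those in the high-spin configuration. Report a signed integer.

Co sits in group 9; removing 3 electrons leaves Co³⁺ with 9 − 3 = 6 d electrons.
High-spin: t₂g⁴ eg², CFSE = -0.4Δ_oct = -128 kJ/mol.
For low-spin the configuration is t₂g⁶ eg⁰: orbital energy -2.4 × 319 = -766 kJ/mol, and 2 additional pairs relative to high-spin add 644 kJ/mol, giving -122 kJ/mol.
Thus E(LS) − E(HS) = 6 kJ/mol.

6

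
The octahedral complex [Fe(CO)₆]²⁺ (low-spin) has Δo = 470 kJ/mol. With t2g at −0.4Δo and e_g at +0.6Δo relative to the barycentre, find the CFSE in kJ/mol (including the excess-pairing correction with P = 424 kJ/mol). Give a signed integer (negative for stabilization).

CO is neutral, so the +2 overall charge sits on Fe: oxidation state +2.
Fe is in group 8, so Fe²⁺ is d⁶ (8 − 2 = 6).
The d⁶ electrons fill as t2g^6 e_g^0.
CFSE(orbital) = 6×(-0.4Δo) + 0×(0.6Δo) = -2.4Δo; with Δo = 470 kJ/mol that is -1128 kJ/mol.
Pairing penalty: 3 pairs vs 1 in the high-spin reference → 2 extra × P = 848 kJ/mol.
Overall CFSE = -1128 + 848 = -280 kJ/mol.

-280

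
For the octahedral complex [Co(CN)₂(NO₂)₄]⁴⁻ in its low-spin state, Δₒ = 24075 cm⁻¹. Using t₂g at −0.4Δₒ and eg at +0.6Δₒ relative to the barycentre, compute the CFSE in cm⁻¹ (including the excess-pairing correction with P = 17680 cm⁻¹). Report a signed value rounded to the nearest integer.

Ligand charges: 2×(-1) from CN⁻ and 4×(-1) from NO₂⁻ sum to -6; with overall charge -4, Co is +2.
Co is in group 9, so Co²⁺ is d⁷ (9 − 2 = 7).
Electron filling gives t₂g⁶ eg¹.
The orbital stabilization is -1.8Δₒ = -1.8 × 24075 = -43335 cm⁻¹.
High-spin d⁷ would be t₂g⁵ eg² with 2 pairs; low-spin has 3, so 1 excess pair costs +1P = +17680 cm⁻¹.
Overall CFSE = -43335 + 17680 = -25655 cm⁻¹.

-25655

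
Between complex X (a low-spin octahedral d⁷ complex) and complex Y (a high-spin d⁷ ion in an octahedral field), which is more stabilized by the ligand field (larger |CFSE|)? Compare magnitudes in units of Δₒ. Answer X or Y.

X: t2g^6 e_g^1, CFSE = -1.8Δₒ.
Y: t₂g⁵ eg², CFSE = -0.8Δₒ.
So X has the larger |CFSE|.

X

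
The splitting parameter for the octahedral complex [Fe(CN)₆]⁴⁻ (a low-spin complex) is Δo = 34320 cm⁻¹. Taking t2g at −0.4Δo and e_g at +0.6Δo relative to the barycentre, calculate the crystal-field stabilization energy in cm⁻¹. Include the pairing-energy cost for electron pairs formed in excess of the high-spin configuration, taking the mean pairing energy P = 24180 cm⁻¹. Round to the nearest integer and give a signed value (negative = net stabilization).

Each CN⁻ contributes -1; 6 × (-1) = -6. With overall charge -4, Fe is in the +2 oxidation state.
Group 8 minus oxidation state +2 gives a d⁶ configuration for Fe²⁺.
Electron filling gives t2g^6 e_g^0.
CFSE(orbital) = 6×(-0.4Δo) + 0×(0.6Δo) = -2.4Δo; with Δo = 34320 cm⁻¹ that is -82368 cm⁻¹.
Relative to high-spin t2g^4 e_g^2 (1 paired), the low-spin configuration has 2 additional pairs, contributing +2 × 24180 = +48360 cm⁻¹.
Net CFSE = -82368 + 48360 = -34008 cm⁻¹.

-34008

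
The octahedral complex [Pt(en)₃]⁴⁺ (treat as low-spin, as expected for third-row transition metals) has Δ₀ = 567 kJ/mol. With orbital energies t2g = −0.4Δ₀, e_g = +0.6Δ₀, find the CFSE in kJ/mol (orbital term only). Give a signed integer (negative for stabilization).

en is neutral, so the +4 overall charge sits on Pt: oxidation state +4.
Pt sits in group 10; removing 4 electrons leaves Pt⁴⁺ with 10 − 4 = 6 d electrons.
Electron filling gives t2g^6 e_g^0.
Orbital CFSE = 6(-0.4) + 0(0.6) = -2.4Δ₀ = -2.4 × 567 = -1361 kJ/mol.

-1361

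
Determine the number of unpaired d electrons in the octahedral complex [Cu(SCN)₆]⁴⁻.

1

Each SCN⁻ contributes -1; 6 × (-1) = -6. With overall charge -4, Cu is in the +2 oxidation state.
Group 11 minus oxidation state +2 gives a d⁹ configuration for Cu²⁺.
Configuration: t₂g⁶ eg³, giving 1 unpaired electron.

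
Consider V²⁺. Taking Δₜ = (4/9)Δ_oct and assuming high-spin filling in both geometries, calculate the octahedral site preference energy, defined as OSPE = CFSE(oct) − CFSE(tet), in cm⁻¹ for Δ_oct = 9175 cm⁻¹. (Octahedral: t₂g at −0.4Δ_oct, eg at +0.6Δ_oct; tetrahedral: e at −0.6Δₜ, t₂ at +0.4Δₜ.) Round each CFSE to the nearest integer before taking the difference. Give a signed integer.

-7748

Group 5 minus oxidation state +2 gives a d³ configuration for V²⁺.
Octahedral (high-spin): t2g^3 e_g^0, CFSE = 3(−0.4) + 0(+0.6) = -1.2Δ_oct = -1.2 × 9175 = -11010 cm⁻¹.
In a tetrahedral site the filling is e^2 t2^1: CFSE(tet) = -0.8Δₜ = -0.8 × (4/9)(9175) = -3262 cm⁻¹.
OSPE = -11010 − (-3262) = -7748 cm⁻¹.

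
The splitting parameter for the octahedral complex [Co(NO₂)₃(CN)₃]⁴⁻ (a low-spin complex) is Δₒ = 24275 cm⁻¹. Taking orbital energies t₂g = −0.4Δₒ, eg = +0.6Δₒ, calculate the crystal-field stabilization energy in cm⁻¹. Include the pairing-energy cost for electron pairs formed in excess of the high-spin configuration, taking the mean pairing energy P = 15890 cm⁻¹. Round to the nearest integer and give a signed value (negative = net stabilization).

Ligand charges: 3×(-1) from NO₂⁻ and 3×(-1) from CN⁻ sum to -6; with overall charge -4, Co is +2.
Co sits in group 9; removing 2 electrons leaves Co²⁺ with 9 − 2 = 7 d electrons.
Electron filling gives t₂g⁶ eg¹.
CFSE(orbital) = 6×(-0.4Δₒ) + 1×(0.6Δₒ) = -1.8Δₒ; with Δₒ = 24275 cm⁻¹ that is -43695 cm⁻¹.
Relative to high-spin t₂g⁵ eg² (2 paired), the low-spin configuration has 1 additional pair, contributing +1 × 15890 = +15890 cm⁻¹.
Net CFSE = -43695 + 15890 = -27805 cm⁻¹.

-27805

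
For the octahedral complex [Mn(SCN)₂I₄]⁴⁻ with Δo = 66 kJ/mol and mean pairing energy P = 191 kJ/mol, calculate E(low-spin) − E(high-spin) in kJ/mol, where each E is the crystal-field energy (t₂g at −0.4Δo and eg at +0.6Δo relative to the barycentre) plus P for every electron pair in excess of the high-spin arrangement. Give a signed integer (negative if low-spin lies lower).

Ligand charges: 2×(-1) from SCN⁻ and 4×(-1) from I⁻ sum to -6; with overall charge -4, Mn is +2.
Mn sits in group 7; removing 2 electrons leaves Mn²⁺ with 7 − 2 = 5 d electrons.
High-spin d⁵ fills as t₂g³ eg² with CFSE 3(−0.4) + 2(+0.6) = 0.0Δo = 0 kJ/mol.
Low-spin t₂g⁵ eg⁰ gives -2.0Δo = -132 kJ/mol, but forming 2 extra pairs costs 2P = 382 kJ/mol, so E(LS) = -132 + 382 = 250 kJ/mol.
Thus E(LS) − E(HS) = 250 kJ/mol.

250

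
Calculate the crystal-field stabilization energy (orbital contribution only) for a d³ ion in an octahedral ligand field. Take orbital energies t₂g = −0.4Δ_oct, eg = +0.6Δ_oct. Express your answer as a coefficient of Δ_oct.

For octahedral d³ the high- and low-spin configurations coincide.
Configuration: t₂g³ eg⁰.
CFSE = 3(-0.4Δ_oct) + 0(0.6Δ_oct) = -1.2Δ_oct + 0.0Δ_oct = -1.2Δ_oct.

-1.2 Δ_oct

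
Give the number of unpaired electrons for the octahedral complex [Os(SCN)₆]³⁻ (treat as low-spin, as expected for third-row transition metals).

1

Each SCN⁻ contributes -1; 6 × (-1) = -6. With overall charge -3, Os is in the +3 oxidation state.
Os³⁺: group 8, so d-count = 8 − 3 = 5.
Configuration: t₂g⁵ eg⁰, giving 1 unpaired electron.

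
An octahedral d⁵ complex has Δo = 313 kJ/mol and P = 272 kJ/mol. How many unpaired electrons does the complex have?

Here Δo > P (313 > 272), so the low-spin state is favoured.
Configuration: t₂g⁵ eg⁰.
Unpaired electrons: 1.

1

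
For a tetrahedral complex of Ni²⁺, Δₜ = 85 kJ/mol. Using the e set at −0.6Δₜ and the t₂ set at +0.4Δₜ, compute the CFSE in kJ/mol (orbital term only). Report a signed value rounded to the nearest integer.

Ni sits in group 10; removing 2 electrons leaves Ni²⁺ with 10 − 2 = 8 d electrons.
Tetrahedral fields are weak (Δₜ ≈ 4/9 Δₒ), so electrons fill high-spin.
The d⁸ electrons fill as e⁴ t₂⁴.
CFSE(orbital) = 4×(-0.6Δₜ) + 4×(0.4Δₜ) = -0.8Δₜ; with Δₜ = 85 kJ/mol that is -68 kJ/mol.

-68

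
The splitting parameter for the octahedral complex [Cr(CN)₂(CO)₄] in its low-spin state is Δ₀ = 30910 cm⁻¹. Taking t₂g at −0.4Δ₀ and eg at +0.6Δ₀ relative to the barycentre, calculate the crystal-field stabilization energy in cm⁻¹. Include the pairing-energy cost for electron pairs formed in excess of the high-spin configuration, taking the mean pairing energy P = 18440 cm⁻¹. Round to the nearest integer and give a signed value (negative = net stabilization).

-31016

Ligand charges: 2×(-1) from CN⁻ and 4×(+0) from CO sum to -2; with overall charge +0, Cr is +2.
Cr sits in group 6; removing 2 electrons leaves Cr²⁺ with 6 − 2 = 4 d electrons.
Configuration: t₂g⁴ eg⁰.
Orbital CFSE = 4(-0.4) + 0(0.6) = -1.6Δ₀ = -1.6 × 30910 = -49456 cm⁻¹.
High-spin d⁴ would be t₂g³ eg¹ with 0 pairs; low-spin has 1, so 1 excess pair costs +1P = +18440 cm⁻¹.
Combining: -49456 + 18440 = -31016 cm⁻¹.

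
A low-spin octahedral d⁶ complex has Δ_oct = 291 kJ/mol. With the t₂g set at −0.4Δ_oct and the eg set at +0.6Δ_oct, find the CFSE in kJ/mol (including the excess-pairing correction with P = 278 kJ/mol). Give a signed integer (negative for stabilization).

-142

The d⁶ electrons fill as t₂g⁶ eg⁰.
The orbital stabilization is -2.4Δ_oct = -2.4 × 291 = -698 kJ/mol.
Relative to high-spin t₂g⁴ eg² (1 paired), the low-spin configuration has 2 additional pairs, contributing +2 × 278 = +556 kJ/mol.
Net CFSE = -698 + 556 = -142 kJ/mol.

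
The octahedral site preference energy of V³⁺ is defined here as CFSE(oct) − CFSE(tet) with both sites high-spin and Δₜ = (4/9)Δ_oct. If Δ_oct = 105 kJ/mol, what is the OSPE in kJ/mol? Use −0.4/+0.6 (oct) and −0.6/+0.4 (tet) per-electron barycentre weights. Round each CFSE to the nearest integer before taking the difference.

Group 5 minus oxidation state +3 gives a d² configuration for V³⁺.
Octahedral (high-spin): t2g^2 e_g^0, CFSE = 2(−0.4) + 0(+0.6) = -0.8Δ_oct = -0.8 × 105 = -84 kJ/mol.
In a tetrahedral site the filling is e^2 t2^0: CFSE(tet) = -1.2Δₜ = -1.2 × (4/9)(105) = -56 kJ/mol.
Subtracting, OSPE = -84 − (-56) = -28 kJ/mol.

-28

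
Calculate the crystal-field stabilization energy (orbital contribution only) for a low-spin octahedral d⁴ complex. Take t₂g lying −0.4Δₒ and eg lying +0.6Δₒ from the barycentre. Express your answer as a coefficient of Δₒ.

Configuration: t₂g⁴ eg⁰.
CFSE = 4(-0.4Δₒ) + 0(0.6Δₒ) = -1.6Δₒ + 0.0Δₒ = -1.6Δₒ.

-1.6 Δₒ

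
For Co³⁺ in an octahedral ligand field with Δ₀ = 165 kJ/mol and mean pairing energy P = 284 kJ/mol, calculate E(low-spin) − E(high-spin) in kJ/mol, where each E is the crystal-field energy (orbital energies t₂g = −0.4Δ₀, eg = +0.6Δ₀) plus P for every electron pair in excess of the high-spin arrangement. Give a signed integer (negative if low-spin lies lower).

Co is in group 9, so Co³⁺ is d⁶ (9 − 3 = 6).
High-spin: t₂g⁴ eg², CFSE = -0.4Δ₀ = -66 kJ/mol.
For low-spin the configuration is t₂g⁶ eg⁰: orbital energy -2.4 × 165 = -396 kJ/mol, and 2 additional pairs relative to high-spin add 568 kJ/mol, giving 172 kJ/mol.
E(LS) − E(HS) = 172 − (-66) = 238 kJ/mol.

238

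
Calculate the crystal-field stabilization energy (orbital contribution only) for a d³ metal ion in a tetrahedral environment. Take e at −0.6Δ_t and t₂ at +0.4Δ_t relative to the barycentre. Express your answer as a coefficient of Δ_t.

-0.8 Δ_t

With tetrahedral geometry the complex is necessarily high-spin.
Configuration: e² t₂¹.
CFSE = 2(-0.6Δ_t) + 1(0.4Δ_t) = -1.2Δ_t + 0.4Δ_t = -0.8Δ_t.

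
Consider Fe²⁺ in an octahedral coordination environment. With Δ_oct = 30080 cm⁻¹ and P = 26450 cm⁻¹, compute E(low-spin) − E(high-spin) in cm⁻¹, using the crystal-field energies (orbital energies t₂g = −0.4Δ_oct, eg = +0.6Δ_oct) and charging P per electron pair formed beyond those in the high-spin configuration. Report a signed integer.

Group 8 minus oxidation state +2 gives a d⁶ configuration for Fe²⁺.
In the high-spin limit (t₂g⁴ eg²) the orbital term is -0.4Δ_oct = -12032 cm⁻¹, with no excess pairing.
Low-spin: t₂g⁶ eg⁰, orbital CFSE = -2.4Δ_oct = -72192 cm⁻¹; plus 2 excess pairs × P = +52900 cm⁻¹; total -19292 cm⁻¹.
Thus E(LS) − E(HS) = -7260 cm⁻¹.

-7260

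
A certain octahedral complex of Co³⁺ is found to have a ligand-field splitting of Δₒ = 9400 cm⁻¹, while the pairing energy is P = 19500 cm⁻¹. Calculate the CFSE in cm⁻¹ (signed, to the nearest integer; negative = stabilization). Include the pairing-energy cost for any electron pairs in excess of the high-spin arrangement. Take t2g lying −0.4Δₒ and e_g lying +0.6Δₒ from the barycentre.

-3760

Co sits in group 9; removing 3 electrons leaves Co³⁺ with 9 − 3 = 6 d electrons.
Since Δₒ = 9400 cm⁻¹ < P = 19500 cm⁻¹, the complex adopts the high-spin configuration.
Configuration: t2g^4 e_g^2.
Orbital CFSE = -0.4Δₒ = -0.4 × 9400 = -3760 cm⁻¹.
High-spin has no excess pairs, so no pairing correction applies.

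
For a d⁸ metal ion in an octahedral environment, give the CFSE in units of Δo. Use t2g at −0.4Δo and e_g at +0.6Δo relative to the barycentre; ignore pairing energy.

For octahedral d⁸ the high- and low-spin configurations coincide.
Configuration: t2g^6 e_g^2.
CFSE = 6(-0.4Δo) + 2(0.6Δo) = -2.4Δo + 1.2Δo = -1.2Δo.

-1.2 Δo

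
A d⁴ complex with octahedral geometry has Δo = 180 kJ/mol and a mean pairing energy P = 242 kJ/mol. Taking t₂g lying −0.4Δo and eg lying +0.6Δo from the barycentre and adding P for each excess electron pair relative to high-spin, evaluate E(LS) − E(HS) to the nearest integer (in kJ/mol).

High-spin d⁴ fills as t₂g³ eg¹ with CFSE 3(−0.4) + 1(+0.6) = -0.6Δo = -108 kJ/mol.
For low-spin the configuration is t₂g⁴ eg⁰: orbital energy -1.6 × 180 = -288 kJ/mol, and 1 additional pair relative to high-spin adds 242 kJ/mol, giving -46 kJ/mol.
E(LS) − E(HS) = -46 − (-108) = 62 kJ/mol.

62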